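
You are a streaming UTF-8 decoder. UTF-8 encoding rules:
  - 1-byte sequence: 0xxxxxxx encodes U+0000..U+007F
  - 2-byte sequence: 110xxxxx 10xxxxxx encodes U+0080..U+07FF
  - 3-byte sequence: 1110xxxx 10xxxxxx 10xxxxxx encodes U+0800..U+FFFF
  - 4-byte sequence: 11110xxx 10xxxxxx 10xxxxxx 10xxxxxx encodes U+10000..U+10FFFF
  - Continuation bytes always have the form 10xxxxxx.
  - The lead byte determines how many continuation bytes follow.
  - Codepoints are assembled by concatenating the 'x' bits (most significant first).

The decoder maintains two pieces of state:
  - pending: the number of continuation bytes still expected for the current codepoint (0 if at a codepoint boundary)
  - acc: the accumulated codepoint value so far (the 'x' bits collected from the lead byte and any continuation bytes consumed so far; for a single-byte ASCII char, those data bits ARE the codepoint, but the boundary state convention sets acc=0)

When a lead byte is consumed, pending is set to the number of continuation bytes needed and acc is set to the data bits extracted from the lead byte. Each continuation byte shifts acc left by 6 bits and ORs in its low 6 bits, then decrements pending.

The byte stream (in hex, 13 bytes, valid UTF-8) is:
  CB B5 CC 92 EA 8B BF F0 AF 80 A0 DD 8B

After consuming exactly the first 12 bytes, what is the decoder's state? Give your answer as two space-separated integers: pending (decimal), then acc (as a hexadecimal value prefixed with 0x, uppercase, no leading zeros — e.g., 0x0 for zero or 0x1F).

Answer: 1 0x1D

Derivation:
Byte[0]=CB: 2-byte lead. pending=1, acc=0xB
Byte[1]=B5: continuation. acc=(acc<<6)|0x35=0x2F5, pending=0
Byte[2]=CC: 2-byte lead. pending=1, acc=0xC
Byte[3]=92: continuation. acc=(acc<<6)|0x12=0x312, pending=0
Byte[4]=EA: 3-byte lead. pending=2, acc=0xA
Byte[5]=8B: continuation. acc=(acc<<6)|0x0B=0x28B, pending=1
Byte[6]=BF: continuation. acc=(acc<<6)|0x3F=0xA2FF, pending=0
Byte[7]=F0: 4-byte lead. pending=3, acc=0x0
Byte[8]=AF: continuation. acc=(acc<<6)|0x2F=0x2F, pending=2
Byte[9]=80: continuation. acc=(acc<<6)|0x00=0xBC0, pending=1
Byte[10]=A0: continuation. acc=(acc<<6)|0x20=0x2F020, pending=0
Byte[11]=DD: 2-byte lead. pending=1, acc=0x1D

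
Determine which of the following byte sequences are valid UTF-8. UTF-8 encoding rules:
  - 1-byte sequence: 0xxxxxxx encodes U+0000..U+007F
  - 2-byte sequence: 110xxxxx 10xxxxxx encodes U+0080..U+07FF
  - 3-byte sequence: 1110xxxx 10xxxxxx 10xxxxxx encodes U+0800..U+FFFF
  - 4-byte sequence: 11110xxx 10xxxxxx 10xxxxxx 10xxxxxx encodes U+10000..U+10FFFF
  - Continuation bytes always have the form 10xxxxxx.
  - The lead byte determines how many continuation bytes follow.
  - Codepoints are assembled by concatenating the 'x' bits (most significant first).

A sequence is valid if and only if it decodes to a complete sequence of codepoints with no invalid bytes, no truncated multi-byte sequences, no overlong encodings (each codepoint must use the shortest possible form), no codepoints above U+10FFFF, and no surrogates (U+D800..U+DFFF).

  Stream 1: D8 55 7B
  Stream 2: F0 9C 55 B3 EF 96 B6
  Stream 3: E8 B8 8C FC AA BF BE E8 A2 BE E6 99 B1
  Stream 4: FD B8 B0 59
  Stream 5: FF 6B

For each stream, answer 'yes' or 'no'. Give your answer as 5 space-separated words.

Stream 1: error at byte offset 1. INVALID
Stream 2: error at byte offset 2. INVALID
Stream 3: error at byte offset 3. INVALID
Stream 4: error at byte offset 0. INVALID
Stream 5: error at byte offset 0. INVALID

Answer: no no no no no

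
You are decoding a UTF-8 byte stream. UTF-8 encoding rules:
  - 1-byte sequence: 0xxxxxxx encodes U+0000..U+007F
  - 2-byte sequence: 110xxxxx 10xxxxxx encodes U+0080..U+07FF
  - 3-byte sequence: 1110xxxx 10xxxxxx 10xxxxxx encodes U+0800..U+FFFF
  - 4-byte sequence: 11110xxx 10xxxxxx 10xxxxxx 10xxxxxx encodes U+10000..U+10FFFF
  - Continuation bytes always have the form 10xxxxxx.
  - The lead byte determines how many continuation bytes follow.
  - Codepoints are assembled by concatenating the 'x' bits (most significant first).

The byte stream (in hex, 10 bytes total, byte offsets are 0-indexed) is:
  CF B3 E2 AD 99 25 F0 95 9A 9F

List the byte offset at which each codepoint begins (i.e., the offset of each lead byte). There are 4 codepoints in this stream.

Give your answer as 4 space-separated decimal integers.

Answer: 0 2 5 6

Derivation:
Byte[0]=CF: 2-byte lead, need 1 cont bytes. acc=0xF
Byte[1]=B3: continuation. acc=(acc<<6)|0x33=0x3F3
Completed: cp=U+03F3 (starts at byte 0)
Byte[2]=E2: 3-byte lead, need 2 cont bytes. acc=0x2
Byte[3]=AD: continuation. acc=(acc<<6)|0x2D=0xAD
Byte[4]=99: continuation. acc=(acc<<6)|0x19=0x2B59
Completed: cp=U+2B59 (starts at byte 2)
Byte[5]=25: 1-byte ASCII. cp=U+0025
Byte[6]=F0: 4-byte lead, need 3 cont bytes. acc=0x0
Byte[7]=95: continuation. acc=(acc<<6)|0x15=0x15
Byte[8]=9A: continuation. acc=(acc<<6)|0x1A=0x55A
Byte[9]=9F: continuation. acc=(acc<<6)|0x1F=0x1569F
Completed: cp=U+1569F (starts at byte 6)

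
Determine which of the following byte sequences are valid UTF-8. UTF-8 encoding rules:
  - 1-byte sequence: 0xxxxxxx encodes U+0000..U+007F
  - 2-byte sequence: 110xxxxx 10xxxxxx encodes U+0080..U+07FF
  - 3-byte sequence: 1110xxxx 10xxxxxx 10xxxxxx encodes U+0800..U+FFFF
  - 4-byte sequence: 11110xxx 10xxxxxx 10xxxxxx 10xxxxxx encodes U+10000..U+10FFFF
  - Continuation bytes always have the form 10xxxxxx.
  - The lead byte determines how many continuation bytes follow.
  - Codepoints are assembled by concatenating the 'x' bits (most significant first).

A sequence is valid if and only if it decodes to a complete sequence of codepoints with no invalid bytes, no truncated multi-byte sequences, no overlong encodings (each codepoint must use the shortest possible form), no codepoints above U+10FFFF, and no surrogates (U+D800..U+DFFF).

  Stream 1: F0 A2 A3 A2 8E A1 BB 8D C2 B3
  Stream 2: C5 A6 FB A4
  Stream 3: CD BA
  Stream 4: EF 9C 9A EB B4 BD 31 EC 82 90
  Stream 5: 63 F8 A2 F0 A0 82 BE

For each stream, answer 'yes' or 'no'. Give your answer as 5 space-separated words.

Stream 1: error at byte offset 4. INVALID
Stream 2: error at byte offset 2. INVALID
Stream 3: decodes cleanly. VALID
Stream 4: decodes cleanly. VALID
Stream 5: error at byte offset 1. INVALID

Answer: no no yes yes no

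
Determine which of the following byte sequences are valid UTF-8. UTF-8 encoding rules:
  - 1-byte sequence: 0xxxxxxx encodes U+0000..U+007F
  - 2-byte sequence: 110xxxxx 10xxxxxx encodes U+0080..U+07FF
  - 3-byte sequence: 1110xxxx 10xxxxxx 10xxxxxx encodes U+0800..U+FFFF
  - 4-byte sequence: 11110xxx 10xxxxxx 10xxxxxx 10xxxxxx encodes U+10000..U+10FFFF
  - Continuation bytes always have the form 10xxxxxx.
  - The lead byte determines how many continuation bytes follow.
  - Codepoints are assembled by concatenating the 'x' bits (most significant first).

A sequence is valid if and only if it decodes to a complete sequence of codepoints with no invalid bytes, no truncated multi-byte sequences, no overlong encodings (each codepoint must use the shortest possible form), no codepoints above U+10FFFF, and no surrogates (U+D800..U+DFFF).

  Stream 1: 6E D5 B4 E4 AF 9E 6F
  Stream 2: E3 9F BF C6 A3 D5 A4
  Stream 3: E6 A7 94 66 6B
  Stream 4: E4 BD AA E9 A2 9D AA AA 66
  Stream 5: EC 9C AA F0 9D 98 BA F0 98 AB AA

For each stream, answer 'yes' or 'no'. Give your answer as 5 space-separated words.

Stream 1: decodes cleanly. VALID
Stream 2: decodes cleanly. VALID
Stream 3: decodes cleanly. VALID
Stream 4: error at byte offset 6. INVALID
Stream 5: decodes cleanly. VALID

Answer: yes yes yes no yes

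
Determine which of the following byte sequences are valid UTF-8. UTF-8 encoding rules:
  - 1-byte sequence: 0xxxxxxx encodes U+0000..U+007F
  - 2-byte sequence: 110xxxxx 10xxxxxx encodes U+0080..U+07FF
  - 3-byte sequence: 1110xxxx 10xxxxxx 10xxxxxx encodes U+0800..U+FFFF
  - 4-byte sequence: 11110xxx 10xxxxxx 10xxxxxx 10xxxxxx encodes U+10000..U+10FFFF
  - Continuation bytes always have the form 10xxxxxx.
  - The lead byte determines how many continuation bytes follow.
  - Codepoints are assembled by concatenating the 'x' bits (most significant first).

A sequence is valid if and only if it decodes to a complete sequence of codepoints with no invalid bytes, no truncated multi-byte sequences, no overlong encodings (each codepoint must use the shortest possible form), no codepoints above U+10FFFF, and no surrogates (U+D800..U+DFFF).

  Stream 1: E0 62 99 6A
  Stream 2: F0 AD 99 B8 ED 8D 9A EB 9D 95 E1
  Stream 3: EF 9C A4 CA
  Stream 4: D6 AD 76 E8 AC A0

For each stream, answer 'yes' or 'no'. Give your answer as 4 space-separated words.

Answer: no no no yes

Derivation:
Stream 1: error at byte offset 1. INVALID
Stream 2: error at byte offset 11. INVALID
Stream 3: error at byte offset 4. INVALID
Stream 4: decodes cleanly. VALID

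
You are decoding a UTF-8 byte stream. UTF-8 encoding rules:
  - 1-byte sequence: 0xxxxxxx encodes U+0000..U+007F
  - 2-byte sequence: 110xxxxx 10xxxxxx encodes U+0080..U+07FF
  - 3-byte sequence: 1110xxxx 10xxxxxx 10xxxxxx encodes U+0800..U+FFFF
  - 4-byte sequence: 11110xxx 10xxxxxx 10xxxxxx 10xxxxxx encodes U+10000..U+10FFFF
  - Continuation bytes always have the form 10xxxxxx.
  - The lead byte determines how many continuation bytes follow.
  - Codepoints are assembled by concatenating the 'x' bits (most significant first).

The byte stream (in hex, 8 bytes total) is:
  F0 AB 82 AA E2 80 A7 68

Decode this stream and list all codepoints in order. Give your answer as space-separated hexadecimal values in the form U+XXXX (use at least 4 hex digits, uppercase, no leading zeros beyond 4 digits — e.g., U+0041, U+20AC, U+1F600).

Answer: U+2B0AA U+2027 U+0068

Derivation:
Byte[0]=F0: 4-byte lead, need 3 cont bytes. acc=0x0
Byte[1]=AB: continuation. acc=(acc<<6)|0x2B=0x2B
Byte[2]=82: continuation. acc=(acc<<6)|0x02=0xAC2
Byte[3]=AA: continuation. acc=(acc<<6)|0x2A=0x2B0AA
Completed: cp=U+2B0AA (starts at byte 0)
Byte[4]=E2: 3-byte lead, need 2 cont bytes. acc=0x2
Byte[5]=80: continuation. acc=(acc<<6)|0x00=0x80
Byte[6]=A7: continuation. acc=(acc<<6)|0x27=0x2027
Completed: cp=U+2027 (starts at byte 4)
Byte[7]=68: 1-byte ASCII. cp=U+0068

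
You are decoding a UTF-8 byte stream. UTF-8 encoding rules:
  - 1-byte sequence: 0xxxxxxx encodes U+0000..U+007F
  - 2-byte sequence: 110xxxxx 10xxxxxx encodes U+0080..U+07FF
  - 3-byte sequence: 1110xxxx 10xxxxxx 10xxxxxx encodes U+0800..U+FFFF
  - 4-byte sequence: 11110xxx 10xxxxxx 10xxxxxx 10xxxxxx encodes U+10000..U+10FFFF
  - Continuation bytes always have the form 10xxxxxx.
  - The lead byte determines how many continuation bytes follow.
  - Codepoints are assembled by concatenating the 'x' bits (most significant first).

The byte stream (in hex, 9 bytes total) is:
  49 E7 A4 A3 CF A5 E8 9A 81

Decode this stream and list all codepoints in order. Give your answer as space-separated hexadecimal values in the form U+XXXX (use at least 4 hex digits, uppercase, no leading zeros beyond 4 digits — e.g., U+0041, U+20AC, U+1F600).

Byte[0]=49: 1-byte ASCII. cp=U+0049
Byte[1]=E7: 3-byte lead, need 2 cont bytes. acc=0x7
Byte[2]=A4: continuation. acc=(acc<<6)|0x24=0x1E4
Byte[3]=A3: continuation. acc=(acc<<6)|0x23=0x7923
Completed: cp=U+7923 (starts at byte 1)
Byte[4]=CF: 2-byte lead, need 1 cont bytes. acc=0xF
Byte[5]=A5: continuation. acc=(acc<<6)|0x25=0x3E5
Completed: cp=U+03E5 (starts at byte 4)
Byte[6]=E8: 3-byte lead, need 2 cont bytes. acc=0x8
Byte[7]=9A: continuation. acc=(acc<<6)|0x1A=0x21A
Byte[8]=81: continuation. acc=(acc<<6)|0x01=0x8681
Completed: cp=U+8681 (starts at byte 6)

Answer: U+0049 U+7923 U+03E5 U+8681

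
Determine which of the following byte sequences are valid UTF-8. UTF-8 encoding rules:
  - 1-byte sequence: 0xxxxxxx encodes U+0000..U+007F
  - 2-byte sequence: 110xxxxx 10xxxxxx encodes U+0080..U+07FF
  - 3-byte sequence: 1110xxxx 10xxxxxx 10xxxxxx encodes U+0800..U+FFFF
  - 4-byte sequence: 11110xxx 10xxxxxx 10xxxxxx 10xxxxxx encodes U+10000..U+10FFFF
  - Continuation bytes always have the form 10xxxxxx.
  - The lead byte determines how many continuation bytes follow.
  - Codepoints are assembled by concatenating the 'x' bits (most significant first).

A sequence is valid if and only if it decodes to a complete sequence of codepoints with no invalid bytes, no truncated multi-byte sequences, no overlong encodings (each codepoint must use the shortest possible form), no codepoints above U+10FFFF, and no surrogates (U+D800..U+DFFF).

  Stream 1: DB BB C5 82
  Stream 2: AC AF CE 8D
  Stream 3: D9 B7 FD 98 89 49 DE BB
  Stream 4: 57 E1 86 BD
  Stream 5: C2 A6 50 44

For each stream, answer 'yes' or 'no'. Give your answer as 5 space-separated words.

Answer: yes no no yes yes

Derivation:
Stream 1: decodes cleanly. VALID
Stream 2: error at byte offset 0. INVALID
Stream 3: error at byte offset 2. INVALID
Stream 4: decodes cleanly. VALID
Stream 5: decodes cleanly. VALID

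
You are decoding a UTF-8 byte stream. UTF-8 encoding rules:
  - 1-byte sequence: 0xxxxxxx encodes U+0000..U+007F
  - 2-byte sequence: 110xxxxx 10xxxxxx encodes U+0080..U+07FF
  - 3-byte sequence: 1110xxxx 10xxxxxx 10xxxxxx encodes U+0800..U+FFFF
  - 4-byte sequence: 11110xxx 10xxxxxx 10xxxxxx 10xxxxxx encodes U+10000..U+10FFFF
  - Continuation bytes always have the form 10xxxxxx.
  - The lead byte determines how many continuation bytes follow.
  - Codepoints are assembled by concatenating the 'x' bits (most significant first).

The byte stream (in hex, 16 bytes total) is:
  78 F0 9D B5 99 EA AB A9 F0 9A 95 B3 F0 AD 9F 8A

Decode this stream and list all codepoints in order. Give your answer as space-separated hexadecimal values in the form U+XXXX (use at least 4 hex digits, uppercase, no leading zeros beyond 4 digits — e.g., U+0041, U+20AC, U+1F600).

Byte[0]=78: 1-byte ASCII. cp=U+0078
Byte[1]=F0: 4-byte lead, need 3 cont bytes. acc=0x0
Byte[2]=9D: continuation. acc=(acc<<6)|0x1D=0x1D
Byte[3]=B5: continuation. acc=(acc<<6)|0x35=0x775
Byte[4]=99: continuation. acc=(acc<<6)|0x19=0x1DD59
Completed: cp=U+1DD59 (starts at byte 1)
Byte[5]=EA: 3-byte lead, need 2 cont bytes. acc=0xA
Byte[6]=AB: continuation. acc=(acc<<6)|0x2B=0x2AB
Byte[7]=A9: continuation. acc=(acc<<6)|0x29=0xAAE9
Completed: cp=U+AAE9 (starts at byte 5)
Byte[8]=F0: 4-byte lead, need 3 cont bytes. acc=0x0
Byte[9]=9A: continuation. acc=(acc<<6)|0x1A=0x1A
Byte[10]=95: continuation. acc=(acc<<6)|0x15=0x695
Byte[11]=B3: continuation. acc=(acc<<6)|0x33=0x1A573
Completed: cp=U+1A573 (starts at byte 8)
Byte[12]=F0: 4-byte lead, need 3 cont bytes. acc=0x0
Byte[13]=AD: continuation. acc=(acc<<6)|0x2D=0x2D
Byte[14]=9F: continuation. acc=(acc<<6)|0x1F=0xB5F
Byte[15]=8A: continuation. acc=(acc<<6)|0x0A=0x2D7CA
Completed: cp=U+2D7CA (starts at byte 12)

Answer: U+0078 U+1DD59 U+AAE9 U+1A573 U+2D7CA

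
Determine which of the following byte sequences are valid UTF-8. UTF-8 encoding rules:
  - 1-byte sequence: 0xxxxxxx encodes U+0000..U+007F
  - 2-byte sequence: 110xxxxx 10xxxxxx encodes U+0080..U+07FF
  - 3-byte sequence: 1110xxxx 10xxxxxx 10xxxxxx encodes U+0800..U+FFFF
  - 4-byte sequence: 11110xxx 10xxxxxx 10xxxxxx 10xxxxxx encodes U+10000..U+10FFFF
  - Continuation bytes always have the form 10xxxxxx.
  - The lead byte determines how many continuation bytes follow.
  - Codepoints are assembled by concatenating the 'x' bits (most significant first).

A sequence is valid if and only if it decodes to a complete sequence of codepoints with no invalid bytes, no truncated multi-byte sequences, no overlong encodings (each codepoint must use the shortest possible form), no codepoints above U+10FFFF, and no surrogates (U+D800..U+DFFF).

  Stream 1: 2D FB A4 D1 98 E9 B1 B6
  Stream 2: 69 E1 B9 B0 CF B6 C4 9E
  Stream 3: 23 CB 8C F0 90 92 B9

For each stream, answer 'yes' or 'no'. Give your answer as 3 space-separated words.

Answer: no yes yes

Derivation:
Stream 1: error at byte offset 1. INVALID
Stream 2: decodes cleanly. VALID
Stream 3: decodes cleanly. VALID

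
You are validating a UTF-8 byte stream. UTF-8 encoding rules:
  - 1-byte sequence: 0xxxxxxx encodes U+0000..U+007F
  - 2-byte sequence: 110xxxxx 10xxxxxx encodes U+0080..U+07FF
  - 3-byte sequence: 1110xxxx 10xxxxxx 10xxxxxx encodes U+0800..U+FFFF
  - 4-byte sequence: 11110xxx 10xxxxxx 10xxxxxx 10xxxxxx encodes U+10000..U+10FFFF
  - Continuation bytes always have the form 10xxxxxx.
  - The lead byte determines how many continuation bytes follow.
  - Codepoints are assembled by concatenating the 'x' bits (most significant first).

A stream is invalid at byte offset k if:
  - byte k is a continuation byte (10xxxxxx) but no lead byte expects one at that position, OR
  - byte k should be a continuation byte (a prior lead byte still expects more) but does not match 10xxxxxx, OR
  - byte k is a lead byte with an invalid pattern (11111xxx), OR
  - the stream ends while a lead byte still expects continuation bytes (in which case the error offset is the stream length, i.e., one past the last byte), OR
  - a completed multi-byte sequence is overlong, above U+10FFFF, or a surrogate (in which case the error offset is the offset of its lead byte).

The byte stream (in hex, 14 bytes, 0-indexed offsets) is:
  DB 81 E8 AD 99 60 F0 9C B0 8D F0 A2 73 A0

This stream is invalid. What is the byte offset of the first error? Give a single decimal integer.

Answer: 12

Derivation:
Byte[0]=DB: 2-byte lead, need 1 cont bytes. acc=0x1B
Byte[1]=81: continuation. acc=(acc<<6)|0x01=0x6C1
Completed: cp=U+06C1 (starts at byte 0)
Byte[2]=E8: 3-byte lead, need 2 cont bytes. acc=0x8
Byte[3]=AD: continuation. acc=(acc<<6)|0x2D=0x22D
Byte[4]=99: continuation. acc=(acc<<6)|0x19=0x8B59
Completed: cp=U+8B59 (starts at byte 2)
Byte[5]=60: 1-byte ASCII. cp=U+0060
Byte[6]=F0: 4-byte lead, need 3 cont bytes. acc=0x0
Byte[7]=9C: continuation. acc=(acc<<6)|0x1C=0x1C
Byte[8]=B0: continuation. acc=(acc<<6)|0x30=0x730
Byte[9]=8D: continuation. acc=(acc<<6)|0x0D=0x1CC0D
Completed: cp=U+1CC0D (starts at byte 6)
Byte[10]=F0: 4-byte lead, need 3 cont bytes. acc=0x0
Byte[11]=A2: continuation. acc=(acc<<6)|0x22=0x22
Byte[12]=73: expected 10xxxxxx continuation. INVALID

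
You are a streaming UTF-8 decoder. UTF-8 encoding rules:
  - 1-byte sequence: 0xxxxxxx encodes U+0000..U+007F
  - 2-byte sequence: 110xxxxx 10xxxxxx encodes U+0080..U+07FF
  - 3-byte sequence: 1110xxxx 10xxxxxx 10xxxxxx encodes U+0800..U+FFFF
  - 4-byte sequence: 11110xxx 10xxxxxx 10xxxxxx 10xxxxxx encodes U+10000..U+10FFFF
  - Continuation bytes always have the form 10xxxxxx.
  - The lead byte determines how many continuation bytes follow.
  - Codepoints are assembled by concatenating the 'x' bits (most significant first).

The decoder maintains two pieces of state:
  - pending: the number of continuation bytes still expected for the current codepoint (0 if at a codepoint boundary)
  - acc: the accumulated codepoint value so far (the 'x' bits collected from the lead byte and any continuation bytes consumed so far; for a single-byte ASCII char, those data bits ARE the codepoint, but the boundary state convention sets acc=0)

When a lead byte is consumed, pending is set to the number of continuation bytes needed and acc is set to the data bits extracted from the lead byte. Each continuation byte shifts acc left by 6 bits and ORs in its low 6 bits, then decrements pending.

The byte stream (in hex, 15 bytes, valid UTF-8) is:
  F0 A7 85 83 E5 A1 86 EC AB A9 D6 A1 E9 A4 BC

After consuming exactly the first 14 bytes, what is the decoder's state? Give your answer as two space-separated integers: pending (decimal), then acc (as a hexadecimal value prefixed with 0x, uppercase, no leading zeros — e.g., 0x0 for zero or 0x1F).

Answer: 1 0x264

Derivation:
Byte[0]=F0: 4-byte lead. pending=3, acc=0x0
Byte[1]=A7: continuation. acc=(acc<<6)|0x27=0x27, pending=2
Byte[2]=85: continuation. acc=(acc<<6)|0x05=0x9C5, pending=1
Byte[3]=83: continuation. acc=(acc<<6)|0x03=0x27143, pending=0
Byte[4]=E5: 3-byte lead. pending=2, acc=0x5
Byte[5]=A1: continuation. acc=(acc<<6)|0x21=0x161, pending=1
Byte[6]=86: continuation. acc=(acc<<6)|0x06=0x5846, pending=0
Byte[7]=EC: 3-byte lead. pending=2, acc=0xC
Byte[8]=AB: continuation. acc=(acc<<6)|0x2B=0x32B, pending=1
Byte[9]=A9: continuation. acc=(acc<<6)|0x29=0xCAE9, pending=0
Byte[10]=D6: 2-byte lead. pending=1, acc=0x16
Byte[11]=A1: continuation. acc=(acc<<6)|0x21=0x5A1, pending=0
Byte[12]=E9: 3-byte lead. pending=2, acc=0x9
Byte[13]=A4: continuation. acc=(acc<<6)|0x24=0x264, pending=1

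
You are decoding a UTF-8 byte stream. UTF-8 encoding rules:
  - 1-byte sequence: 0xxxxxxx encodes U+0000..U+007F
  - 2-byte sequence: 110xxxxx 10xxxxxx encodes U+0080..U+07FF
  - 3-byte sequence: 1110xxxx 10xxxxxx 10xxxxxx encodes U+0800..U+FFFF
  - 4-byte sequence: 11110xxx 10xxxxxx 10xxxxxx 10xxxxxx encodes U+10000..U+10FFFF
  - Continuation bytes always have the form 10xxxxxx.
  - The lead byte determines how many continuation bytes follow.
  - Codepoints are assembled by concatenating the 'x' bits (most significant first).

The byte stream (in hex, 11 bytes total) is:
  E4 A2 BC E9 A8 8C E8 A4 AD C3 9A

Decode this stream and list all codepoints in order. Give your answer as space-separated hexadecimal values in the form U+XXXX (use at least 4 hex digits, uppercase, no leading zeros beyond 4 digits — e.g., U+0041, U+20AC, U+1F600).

Byte[0]=E4: 3-byte lead, need 2 cont bytes. acc=0x4
Byte[1]=A2: continuation. acc=(acc<<6)|0x22=0x122
Byte[2]=BC: continuation. acc=(acc<<6)|0x3C=0x48BC
Completed: cp=U+48BC (starts at byte 0)
Byte[3]=E9: 3-byte lead, need 2 cont bytes. acc=0x9
Byte[4]=A8: continuation. acc=(acc<<6)|0x28=0x268
Byte[5]=8C: continuation. acc=(acc<<6)|0x0C=0x9A0C
Completed: cp=U+9A0C (starts at byte 3)
Byte[6]=E8: 3-byte lead, need 2 cont bytes. acc=0x8
Byte[7]=A4: continuation. acc=(acc<<6)|0x24=0x224
Byte[8]=AD: continuation. acc=(acc<<6)|0x2D=0x892D
Completed: cp=U+892D (starts at byte 6)
Byte[9]=C3: 2-byte lead, need 1 cont bytes. acc=0x3
Byte[10]=9A: continuation. acc=(acc<<6)|0x1A=0xDA
Completed: cp=U+00DA (starts at byte 9)

Answer: U+48BC U+9A0C U+892D U+00DA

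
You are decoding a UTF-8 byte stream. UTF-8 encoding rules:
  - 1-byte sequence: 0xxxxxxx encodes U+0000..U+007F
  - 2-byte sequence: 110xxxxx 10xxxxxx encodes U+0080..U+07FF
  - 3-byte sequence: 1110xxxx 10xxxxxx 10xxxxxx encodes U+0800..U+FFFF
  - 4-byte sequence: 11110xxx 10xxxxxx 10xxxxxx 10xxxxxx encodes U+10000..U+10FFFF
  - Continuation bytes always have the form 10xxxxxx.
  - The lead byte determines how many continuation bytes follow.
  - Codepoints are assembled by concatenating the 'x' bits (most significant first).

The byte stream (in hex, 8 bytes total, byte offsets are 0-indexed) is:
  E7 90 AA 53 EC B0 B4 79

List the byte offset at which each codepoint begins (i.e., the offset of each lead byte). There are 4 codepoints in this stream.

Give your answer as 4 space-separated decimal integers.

Byte[0]=E7: 3-byte lead, need 2 cont bytes. acc=0x7
Byte[1]=90: continuation. acc=(acc<<6)|0x10=0x1D0
Byte[2]=AA: continuation. acc=(acc<<6)|0x2A=0x742A
Completed: cp=U+742A (starts at byte 0)
Byte[3]=53: 1-byte ASCII. cp=U+0053
Byte[4]=EC: 3-byte lead, need 2 cont bytes. acc=0xC
Byte[5]=B0: continuation. acc=(acc<<6)|0x30=0x330
Byte[6]=B4: continuation. acc=(acc<<6)|0x34=0xCC34
Completed: cp=U+CC34 (starts at byte 4)
Byte[7]=79: 1-byte ASCII. cp=U+0079

Answer: 0 3 4 7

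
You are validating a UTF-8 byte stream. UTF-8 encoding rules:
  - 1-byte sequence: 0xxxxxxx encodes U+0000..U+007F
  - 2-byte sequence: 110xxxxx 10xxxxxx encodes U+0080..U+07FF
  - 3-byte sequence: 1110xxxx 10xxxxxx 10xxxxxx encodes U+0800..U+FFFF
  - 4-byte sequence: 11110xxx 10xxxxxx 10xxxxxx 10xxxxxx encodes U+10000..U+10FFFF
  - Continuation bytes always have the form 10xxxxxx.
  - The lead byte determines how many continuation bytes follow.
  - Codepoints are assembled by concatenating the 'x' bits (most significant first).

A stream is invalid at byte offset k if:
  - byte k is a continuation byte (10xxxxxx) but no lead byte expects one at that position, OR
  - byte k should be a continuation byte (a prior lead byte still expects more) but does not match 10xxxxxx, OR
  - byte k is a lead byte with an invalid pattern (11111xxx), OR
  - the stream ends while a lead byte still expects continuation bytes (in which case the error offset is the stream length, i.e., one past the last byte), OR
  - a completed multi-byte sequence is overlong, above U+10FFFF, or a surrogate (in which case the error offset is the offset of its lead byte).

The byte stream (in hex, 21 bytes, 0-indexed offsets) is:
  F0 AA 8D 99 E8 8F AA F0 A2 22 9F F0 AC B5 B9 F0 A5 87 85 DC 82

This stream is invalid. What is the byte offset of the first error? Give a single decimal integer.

Byte[0]=F0: 4-byte lead, need 3 cont bytes. acc=0x0
Byte[1]=AA: continuation. acc=(acc<<6)|0x2A=0x2A
Byte[2]=8D: continuation. acc=(acc<<6)|0x0D=0xA8D
Byte[3]=99: continuation. acc=(acc<<6)|0x19=0x2A359
Completed: cp=U+2A359 (starts at byte 0)
Byte[4]=E8: 3-byte lead, need 2 cont bytes. acc=0x8
Byte[5]=8F: continuation. acc=(acc<<6)|0x0F=0x20F
Byte[6]=AA: continuation. acc=(acc<<6)|0x2A=0x83EA
Completed: cp=U+83EA (starts at byte 4)
Byte[7]=F0: 4-byte lead, need 3 cont bytes. acc=0x0
Byte[8]=A2: continuation. acc=(acc<<6)|0x22=0x22
Byte[9]=22: expected 10xxxxxx continuation. INVALID

Answer: 9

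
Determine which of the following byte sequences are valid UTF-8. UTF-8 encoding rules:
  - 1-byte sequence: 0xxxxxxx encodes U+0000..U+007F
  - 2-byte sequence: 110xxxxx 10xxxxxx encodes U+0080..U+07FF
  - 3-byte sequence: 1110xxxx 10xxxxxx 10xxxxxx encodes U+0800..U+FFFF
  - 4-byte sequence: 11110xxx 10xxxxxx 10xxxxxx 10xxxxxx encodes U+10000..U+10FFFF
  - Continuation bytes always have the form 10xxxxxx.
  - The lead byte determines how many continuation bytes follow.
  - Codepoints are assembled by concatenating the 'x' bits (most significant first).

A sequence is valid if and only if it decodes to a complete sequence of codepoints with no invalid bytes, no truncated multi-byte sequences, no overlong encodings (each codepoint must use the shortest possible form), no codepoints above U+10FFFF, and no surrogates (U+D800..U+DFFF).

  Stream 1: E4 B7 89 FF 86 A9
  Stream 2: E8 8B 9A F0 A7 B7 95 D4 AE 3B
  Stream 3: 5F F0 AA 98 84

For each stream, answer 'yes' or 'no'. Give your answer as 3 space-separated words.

Answer: no yes yes

Derivation:
Stream 1: error at byte offset 3. INVALID
Stream 2: decodes cleanly. VALID
Stream 3: decodes cleanly. VALID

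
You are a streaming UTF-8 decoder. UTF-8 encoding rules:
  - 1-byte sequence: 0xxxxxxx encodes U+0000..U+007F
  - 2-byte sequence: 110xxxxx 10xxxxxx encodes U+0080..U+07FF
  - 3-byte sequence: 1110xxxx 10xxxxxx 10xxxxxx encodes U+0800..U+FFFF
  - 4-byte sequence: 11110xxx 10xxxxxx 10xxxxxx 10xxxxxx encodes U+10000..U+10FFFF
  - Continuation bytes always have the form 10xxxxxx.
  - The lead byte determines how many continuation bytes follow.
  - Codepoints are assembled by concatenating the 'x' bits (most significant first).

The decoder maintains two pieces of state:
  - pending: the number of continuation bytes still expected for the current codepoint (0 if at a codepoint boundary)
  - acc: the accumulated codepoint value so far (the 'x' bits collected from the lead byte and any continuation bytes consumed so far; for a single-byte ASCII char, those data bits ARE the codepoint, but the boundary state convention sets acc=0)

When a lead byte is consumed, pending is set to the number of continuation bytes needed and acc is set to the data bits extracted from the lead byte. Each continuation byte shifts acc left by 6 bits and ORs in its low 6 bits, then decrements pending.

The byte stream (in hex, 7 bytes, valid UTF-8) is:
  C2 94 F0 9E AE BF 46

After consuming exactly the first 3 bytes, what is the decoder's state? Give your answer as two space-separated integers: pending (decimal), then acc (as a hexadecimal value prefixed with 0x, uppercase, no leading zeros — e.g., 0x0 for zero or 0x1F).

Answer: 3 0x0

Derivation:
Byte[0]=C2: 2-byte lead. pending=1, acc=0x2
Byte[1]=94: continuation. acc=(acc<<6)|0x14=0x94, pending=0
Byte[2]=F0: 4-byte lead. pending=3, acc=0x0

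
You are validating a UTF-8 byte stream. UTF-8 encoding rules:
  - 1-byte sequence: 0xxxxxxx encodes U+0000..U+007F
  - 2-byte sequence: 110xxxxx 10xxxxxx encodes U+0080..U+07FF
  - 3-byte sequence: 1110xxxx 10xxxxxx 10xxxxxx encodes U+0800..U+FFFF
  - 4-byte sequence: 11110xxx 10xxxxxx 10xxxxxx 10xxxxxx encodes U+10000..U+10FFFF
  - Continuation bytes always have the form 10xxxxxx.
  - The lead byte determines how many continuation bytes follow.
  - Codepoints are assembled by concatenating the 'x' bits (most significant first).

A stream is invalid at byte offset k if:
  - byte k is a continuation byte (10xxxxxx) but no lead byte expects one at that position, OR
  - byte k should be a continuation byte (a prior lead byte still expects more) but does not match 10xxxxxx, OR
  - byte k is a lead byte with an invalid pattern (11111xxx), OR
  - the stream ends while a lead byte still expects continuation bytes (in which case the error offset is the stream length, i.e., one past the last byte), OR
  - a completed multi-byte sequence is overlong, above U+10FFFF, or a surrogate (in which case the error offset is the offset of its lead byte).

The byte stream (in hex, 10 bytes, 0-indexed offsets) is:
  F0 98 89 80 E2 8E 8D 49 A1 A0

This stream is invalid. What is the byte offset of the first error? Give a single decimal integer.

Byte[0]=F0: 4-byte lead, need 3 cont bytes. acc=0x0
Byte[1]=98: continuation. acc=(acc<<6)|0x18=0x18
Byte[2]=89: continuation. acc=(acc<<6)|0x09=0x609
Byte[3]=80: continuation. acc=(acc<<6)|0x00=0x18240
Completed: cp=U+18240 (starts at byte 0)
Byte[4]=E2: 3-byte lead, need 2 cont bytes. acc=0x2
Byte[5]=8E: continuation. acc=(acc<<6)|0x0E=0x8E
Byte[6]=8D: continuation. acc=(acc<<6)|0x0D=0x238D
Completed: cp=U+238D (starts at byte 4)
Byte[7]=49: 1-byte ASCII. cp=U+0049
Byte[8]=A1: INVALID lead byte (not 0xxx/110x/1110/11110)

Answer: 8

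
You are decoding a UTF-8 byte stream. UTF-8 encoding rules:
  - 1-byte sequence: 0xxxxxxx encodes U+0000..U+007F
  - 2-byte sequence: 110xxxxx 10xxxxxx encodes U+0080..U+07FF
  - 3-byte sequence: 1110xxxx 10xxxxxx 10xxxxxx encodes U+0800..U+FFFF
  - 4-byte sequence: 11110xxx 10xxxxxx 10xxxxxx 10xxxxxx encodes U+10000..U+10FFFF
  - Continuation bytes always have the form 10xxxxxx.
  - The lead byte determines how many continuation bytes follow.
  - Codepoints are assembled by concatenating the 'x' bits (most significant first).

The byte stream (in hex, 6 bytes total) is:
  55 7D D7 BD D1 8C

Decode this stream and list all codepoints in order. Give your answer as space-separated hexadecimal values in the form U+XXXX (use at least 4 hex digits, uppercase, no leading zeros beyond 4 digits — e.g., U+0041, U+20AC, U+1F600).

Answer: U+0055 U+007D U+05FD U+044C

Derivation:
Byte[0]=55: 1-byte ASCII. cp=U+0055
Byte[1]=7D: 1-byte ASCII. cp=U+007D
Byte[2]=D7: 2-byte lead, need 1 cont bytes. acc=0x17
Byte[3]=BD: continuation. acc=(acc<<6)|0x3D=0x5FD
Completed: cp=U+05FD (starts at byte 2)
Byte[4]=D1: 2-byte lead, need 1 cont bytes. acc=0x11
Byte[5]=8C: continuation. acc=(acc<<6)|0x0C=0x44C
Completed: cp=U+044C (starts at byte 4)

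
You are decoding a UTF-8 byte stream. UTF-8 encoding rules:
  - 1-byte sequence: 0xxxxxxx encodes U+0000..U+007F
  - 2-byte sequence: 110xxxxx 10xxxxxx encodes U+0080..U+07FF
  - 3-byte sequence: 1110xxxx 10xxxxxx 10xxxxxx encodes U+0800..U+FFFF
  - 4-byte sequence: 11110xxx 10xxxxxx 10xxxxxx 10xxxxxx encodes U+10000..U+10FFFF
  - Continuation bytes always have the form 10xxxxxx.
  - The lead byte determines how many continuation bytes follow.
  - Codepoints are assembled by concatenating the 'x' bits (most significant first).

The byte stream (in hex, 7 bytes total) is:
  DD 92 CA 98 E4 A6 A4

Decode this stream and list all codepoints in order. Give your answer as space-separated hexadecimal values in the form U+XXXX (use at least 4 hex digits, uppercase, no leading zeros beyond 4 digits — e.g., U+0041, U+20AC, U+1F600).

Byte[0]=DD: 2-byte lead, need 1 cont bytes. acc=0x1D
Byte[1]=92: continuation. acc=(acc<<6)|0x12=0x752
Completed: cp=U+0752 (starts at byte 0)
Byte[2]=CA: 2-byte lead, need 1 cont bytes. acc=0xA
Byte[3]=98: continuation. acc=(acc<<6)|0x18=0x298
Completed: cp=U+0298 (starts at byte 2)
Byte[4]=E4: 3-byte lead, need 2 cont bytes. acc=0x4
Byte[5]=A6: continuation. acc=(acc<<6)|0x26=0x126
Byte[6]=A4: continuation. acc=(acc<<6)|0x24=0x49A4
Completed: cp=U+49A4 (starts at byte 4)

Answer: U+0752 U+0298 U+49A4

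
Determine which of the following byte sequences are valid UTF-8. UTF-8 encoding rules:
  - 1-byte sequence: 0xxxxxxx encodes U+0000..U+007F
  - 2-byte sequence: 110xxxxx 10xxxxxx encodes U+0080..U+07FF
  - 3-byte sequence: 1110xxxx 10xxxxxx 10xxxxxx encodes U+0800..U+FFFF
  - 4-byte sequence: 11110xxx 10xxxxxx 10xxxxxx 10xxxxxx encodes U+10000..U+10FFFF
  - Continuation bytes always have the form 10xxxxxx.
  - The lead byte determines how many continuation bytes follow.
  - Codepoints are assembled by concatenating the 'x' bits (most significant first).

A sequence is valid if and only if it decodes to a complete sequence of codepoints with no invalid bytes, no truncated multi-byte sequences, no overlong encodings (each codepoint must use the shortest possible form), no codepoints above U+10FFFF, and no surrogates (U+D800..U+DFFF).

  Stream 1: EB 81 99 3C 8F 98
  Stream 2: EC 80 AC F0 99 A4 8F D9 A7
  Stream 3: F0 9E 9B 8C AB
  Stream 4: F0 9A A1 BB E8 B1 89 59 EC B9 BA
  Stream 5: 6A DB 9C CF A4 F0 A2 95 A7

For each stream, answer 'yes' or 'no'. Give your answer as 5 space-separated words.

Stream 1: error at byte offset 4. INVALID
Stream 2: decodes cleanly. VALID
Stream 3: error at byte offset 4. INVALID
Stream 4: decodes cleanly. VALID
Stream 5: decodes cleanly. VALID

Answer: no yes no yes yes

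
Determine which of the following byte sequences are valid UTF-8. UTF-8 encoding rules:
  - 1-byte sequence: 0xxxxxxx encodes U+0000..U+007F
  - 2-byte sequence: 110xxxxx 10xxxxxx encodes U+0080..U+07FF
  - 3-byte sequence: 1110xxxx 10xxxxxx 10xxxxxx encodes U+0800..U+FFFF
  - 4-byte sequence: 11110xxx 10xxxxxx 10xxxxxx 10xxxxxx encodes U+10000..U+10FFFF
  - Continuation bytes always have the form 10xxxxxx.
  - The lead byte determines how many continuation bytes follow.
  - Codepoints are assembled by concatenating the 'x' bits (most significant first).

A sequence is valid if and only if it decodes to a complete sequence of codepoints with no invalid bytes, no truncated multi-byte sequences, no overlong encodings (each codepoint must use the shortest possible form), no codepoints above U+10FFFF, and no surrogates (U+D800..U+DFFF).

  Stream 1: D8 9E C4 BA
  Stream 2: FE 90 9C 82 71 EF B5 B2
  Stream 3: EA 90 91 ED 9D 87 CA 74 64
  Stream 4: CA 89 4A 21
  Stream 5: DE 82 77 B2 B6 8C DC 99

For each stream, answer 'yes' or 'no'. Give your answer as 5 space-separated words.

Stream 1: decodes cleanly. VALID
Stream 2: error at byte offset 0. INVALID
Stream 3: error at byte offset 7. INVALID
Stream 4: decodes cleanly. VALID
Stream 5: error at byte offset 3. INVALID

Answer: yes no no yes no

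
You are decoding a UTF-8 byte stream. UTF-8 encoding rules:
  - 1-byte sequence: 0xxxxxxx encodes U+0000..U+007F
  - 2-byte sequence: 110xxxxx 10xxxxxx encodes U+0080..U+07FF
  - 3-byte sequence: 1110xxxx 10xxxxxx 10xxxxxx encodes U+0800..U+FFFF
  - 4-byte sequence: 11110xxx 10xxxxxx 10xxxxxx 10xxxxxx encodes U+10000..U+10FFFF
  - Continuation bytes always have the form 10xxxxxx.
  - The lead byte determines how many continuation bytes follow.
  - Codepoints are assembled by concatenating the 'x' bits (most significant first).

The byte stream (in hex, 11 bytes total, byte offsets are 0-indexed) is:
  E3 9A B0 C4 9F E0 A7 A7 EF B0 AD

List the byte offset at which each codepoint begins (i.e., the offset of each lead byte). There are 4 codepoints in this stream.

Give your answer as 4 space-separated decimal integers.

Byte[0]=E3: 3-byte lead, need 2 cont bytes. acc=0x3
Byte[1]=9A: continuation. acc=(acc<<6)|0x1A=0xDA
Byte[2]=B0: continuation. acc=(acc<<6)|0x30=0x36B0
Completed: cp=U+36B0 (starts at byte 0)
Byte[3]=C4: 2-byte lead, need 1 cont bytes. acc=0x4
Byte[4]=9F: continuation. acc=(acc<<6)|0x1F=0x11F
Completed: cp=U+011F (starts at byte 3)
Byte[5]=E0: 3-byte lead, need 2 cont bytes. acc=0x0
Byte[6]=A7: continuation. acc=(acc<<6)|0x27=0x27
Byte[7]=A7: continuation. acc=(acc<<6)|0x27=0x9E7
Completed: cp=U+09E7 (starts at byte 5)
Byte[8]=EF: 3-byte lead, need 2 cont bytes. acc=0xF
Byte[9]=B0: continuation. acc=(acc<<6)|0x30=0x3F0
Byte[10]=AD: continuation. acc=(acc<<6)|0x2D=0xFC2D
Completed: cp=U+FC2D (starts at byte 8)

Answer: 0 3 5 8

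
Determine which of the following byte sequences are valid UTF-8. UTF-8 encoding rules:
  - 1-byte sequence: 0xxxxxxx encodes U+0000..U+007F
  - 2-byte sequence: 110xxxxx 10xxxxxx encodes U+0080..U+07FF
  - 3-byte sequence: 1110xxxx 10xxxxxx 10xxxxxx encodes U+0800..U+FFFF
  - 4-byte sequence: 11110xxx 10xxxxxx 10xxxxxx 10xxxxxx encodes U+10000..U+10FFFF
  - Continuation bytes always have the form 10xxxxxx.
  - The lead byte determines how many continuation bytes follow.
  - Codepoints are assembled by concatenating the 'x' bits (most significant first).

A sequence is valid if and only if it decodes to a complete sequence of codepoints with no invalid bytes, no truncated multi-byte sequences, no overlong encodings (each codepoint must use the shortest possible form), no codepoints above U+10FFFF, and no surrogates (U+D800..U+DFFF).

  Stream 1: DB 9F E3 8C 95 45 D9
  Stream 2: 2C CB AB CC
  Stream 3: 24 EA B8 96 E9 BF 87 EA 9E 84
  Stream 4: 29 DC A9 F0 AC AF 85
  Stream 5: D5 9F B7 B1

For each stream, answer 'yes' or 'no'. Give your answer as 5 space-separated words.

Stream 1: error at byte offset 7. INVALID
Stream 2: error at byte offset 4. INVALID
Stream 3: decodes cleanly. VALID
Stream 4: decodes cleanly. VALID
Stream 5: error at byte offset 2. INVALID

Answer: no no yes yes no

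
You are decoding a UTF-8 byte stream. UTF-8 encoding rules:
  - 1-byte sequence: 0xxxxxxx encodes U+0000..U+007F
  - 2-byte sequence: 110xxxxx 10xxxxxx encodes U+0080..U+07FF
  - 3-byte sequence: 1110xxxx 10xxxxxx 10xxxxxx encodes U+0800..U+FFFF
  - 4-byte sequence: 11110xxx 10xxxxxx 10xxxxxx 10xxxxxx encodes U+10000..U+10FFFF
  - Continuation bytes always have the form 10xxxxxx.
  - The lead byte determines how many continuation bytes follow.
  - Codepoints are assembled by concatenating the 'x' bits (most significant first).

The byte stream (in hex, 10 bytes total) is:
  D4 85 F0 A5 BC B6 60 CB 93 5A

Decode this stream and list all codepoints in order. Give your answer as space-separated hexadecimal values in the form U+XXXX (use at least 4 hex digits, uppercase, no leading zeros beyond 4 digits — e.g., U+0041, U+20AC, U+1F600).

Byte[0]=D4: 2-byte lead, need 1 cont bytes. acc=0x14
Byte[1]=85: continuation. acc=(acc<<6)|0x05=0x505
Completed: cp=U+0505 (starts at byte 0)
Byte[2]=F0: 4-byte lead, need 3 cont bytes. acc=0x0
Byte[3]=A5: continuation. acc=(acc<<6)|0x25=0x25
Byte[4]=BC: continuation. acc=(acc<<6)|0x3C=0x97C
Byte[5]=B6: continuation. acc=(acc<<6)|0x36=0x25F36
Completed: cp=U+25F36 (starts at byte 2)
Byte[6]=60: 1-byte ASCII. cp=U+0060
Byte[7]=CB: 2-byte lead, need 1 cont bytes. acc=0xB
Byte[8]=93: continuation. acc=(acc<<6)|0x13=0x2D3
Completed: cp=U+02D3 (starts at byte 7)
Byte[9]=5A: 1-byte ASCII. cp=U+005A

Answer: U+0505 U+25F36 U+0060 U+02D3 U+005A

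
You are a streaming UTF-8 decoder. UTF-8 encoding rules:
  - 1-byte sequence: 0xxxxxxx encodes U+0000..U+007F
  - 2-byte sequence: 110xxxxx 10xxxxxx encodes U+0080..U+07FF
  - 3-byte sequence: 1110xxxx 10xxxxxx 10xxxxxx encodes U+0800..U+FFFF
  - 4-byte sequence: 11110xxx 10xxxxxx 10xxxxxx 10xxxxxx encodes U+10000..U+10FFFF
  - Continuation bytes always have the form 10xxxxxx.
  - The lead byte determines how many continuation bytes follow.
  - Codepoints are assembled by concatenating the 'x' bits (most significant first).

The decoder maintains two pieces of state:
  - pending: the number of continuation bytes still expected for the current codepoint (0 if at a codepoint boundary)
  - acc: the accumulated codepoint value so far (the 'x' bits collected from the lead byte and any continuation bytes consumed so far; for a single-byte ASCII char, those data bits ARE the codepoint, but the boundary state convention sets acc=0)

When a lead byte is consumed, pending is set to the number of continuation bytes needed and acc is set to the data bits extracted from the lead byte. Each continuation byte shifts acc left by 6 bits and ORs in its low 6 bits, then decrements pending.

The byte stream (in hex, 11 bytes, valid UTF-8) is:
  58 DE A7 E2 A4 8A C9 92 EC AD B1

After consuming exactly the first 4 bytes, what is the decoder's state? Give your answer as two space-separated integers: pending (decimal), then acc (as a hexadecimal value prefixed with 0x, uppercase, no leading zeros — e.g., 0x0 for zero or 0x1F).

Byte[0]=58: 1-byte. pending=0, acc=0x0
Byte[1]=DE: 2-byte lead. pending=1, acc=0x1E
Byte[2]=A7: continuation. acc=(acc<<6)|0x27=0x7A7, pending=0
Byte[3]=E2: 3-byte lead. pending=2, acc=0x2

Answer: 2 0x2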